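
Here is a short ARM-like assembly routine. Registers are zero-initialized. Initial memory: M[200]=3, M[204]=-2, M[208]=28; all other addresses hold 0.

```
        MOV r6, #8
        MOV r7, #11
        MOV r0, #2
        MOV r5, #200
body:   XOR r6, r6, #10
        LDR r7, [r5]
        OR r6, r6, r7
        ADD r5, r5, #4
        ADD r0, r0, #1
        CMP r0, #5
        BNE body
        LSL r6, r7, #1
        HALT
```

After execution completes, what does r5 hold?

212

MOV r6, #8 → r6=8
MOV r7, #11 → r7=11
MOV r0, #2 → r0=2
MOV r5, #200 → r5=200
XOR r6, r6, #10 → r6=8^10=2
LDR r7, [r5] → r7=M[200]=3
OR r6, r6, r7 → r6=2|3=3
ADD r5, r5, #4 → r5=200+4=204
ADD r0, r0, #1 → r0=2+1=3
CMP r0, #5  (cmp 3,5)
BNE body: taken
XOR r6, r6, #10 → r6=3^10=9
LDR r7, [r5] → r7=M[204]=-2
OR r6, r6, r7 → r6=9|(-2)=-1
ADD r5, r5, #4 → r5=204+4=208
ADD r0, r0, #1 → r0=3+1=4
CMP r0, #5  (cmp 4,5)
BNE body: taken
XOR r6, r6, #10 → r6=(-1)^10=-11
LDR r7, [r5] → r7=M[208]=28
OR r6, r6, r7 → r6=(-11)|28=-3
ADD r5, r5, #4 → r5=208+4=212
ADD r0, r0, #1 → r0=4+1=5
CMP r0, #5  (cmp 5,5)
BNE body: not taken
LSL r6, r7, #1 → r6=28<<1=56
halt.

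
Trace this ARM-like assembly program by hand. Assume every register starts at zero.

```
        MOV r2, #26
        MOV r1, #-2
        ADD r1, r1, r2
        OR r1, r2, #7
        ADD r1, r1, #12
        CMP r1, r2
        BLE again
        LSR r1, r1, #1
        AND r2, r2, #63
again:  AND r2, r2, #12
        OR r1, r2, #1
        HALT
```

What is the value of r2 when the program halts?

MOV r2, #26 → r2=26
MOV r1, #-2 → r1=-2
ADD r1, r1, r2 → r1=(-2)+26=24
OR r1, r2, #7 → r1=26|7=31
ADD r1, r1, #12 → r1=31+12=43
CMP r1, r2  (cmp 43,26)
BLE again: not taken
LSR r1, r1, #1 → r1=43>>1=21
AND r2, r2, #63 → r2=26&63=26
AND r2, r2, #12 → r2=26&12=8
OR r1, r2, #1 → r1=8|1=9
halt.

8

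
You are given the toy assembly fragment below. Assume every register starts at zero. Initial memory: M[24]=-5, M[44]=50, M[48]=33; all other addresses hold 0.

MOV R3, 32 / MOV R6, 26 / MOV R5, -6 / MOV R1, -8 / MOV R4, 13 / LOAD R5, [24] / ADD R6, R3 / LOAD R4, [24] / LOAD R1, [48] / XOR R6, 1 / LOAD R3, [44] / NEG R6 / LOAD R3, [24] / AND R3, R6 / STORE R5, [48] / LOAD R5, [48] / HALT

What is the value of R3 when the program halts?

R3=32
R6=26
R5=-6
R1=-8
R4=13
R5=M[24]=-5
R6=26+32=58
R4=M[24]=-5
R1=M[48]=33
R6=58^1=59
R3=M[44]=50
R6=-(59)=-59
R3=M[24]=-5
R3=(-5)&(-59)=-63
STORE R5, [48] → M[48]=-5
R5=M[48]=-5
halt.

-63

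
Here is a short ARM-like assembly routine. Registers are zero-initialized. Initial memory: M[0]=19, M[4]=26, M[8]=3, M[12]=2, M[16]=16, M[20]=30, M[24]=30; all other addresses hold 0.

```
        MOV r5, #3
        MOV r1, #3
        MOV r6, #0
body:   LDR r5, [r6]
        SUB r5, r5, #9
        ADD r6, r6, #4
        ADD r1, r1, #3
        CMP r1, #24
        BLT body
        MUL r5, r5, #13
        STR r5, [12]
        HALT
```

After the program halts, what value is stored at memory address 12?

r5=3
r1=3
r6=0
r5=M[0]=19
r5=19-9=10
r6=0+4=4
r1=3+3=6
CMP r1, #24  (cmp 6,24)
BLT body: taken
r5=M[4]=26
r5=26-9=17
r6=4+4=8
r1=6+3=9
CMP r1, #24  (cmp 9,24)
BLT body: taken
r5=M[8]=3
r5=3-9=-6
r6=8+4=12
r1=9+3=12
CMP r1, #24  (cmp 12,24)
BLT body: taken
r5=M[12]=2
r5=2-9=-7
r6=12+4=16
r1=12+3=15
CMP r1, #24  (cmp 15,24)
BLT body: taken
r5=M[16]=16
r5=16-9=7
r6=16+4=20
r1=15+3=18
CMP r1, #24  (cmp 18,24)
BLT body: taken
r5=M[20]=30
r5=30-9=21
r6=20+4=24
r1=18+3=21
CMP r1, #24  (cmp 21,24)
BLT body: taken
r5=M[24]=30
r5=30-9=21
r6=24+4=28
r1=21+3=24
CMP r1, #24  (cmp 24,24)
BLT body: not taken
r5=21*13=273
STR r5, [12] → M[12]=273
halt.

273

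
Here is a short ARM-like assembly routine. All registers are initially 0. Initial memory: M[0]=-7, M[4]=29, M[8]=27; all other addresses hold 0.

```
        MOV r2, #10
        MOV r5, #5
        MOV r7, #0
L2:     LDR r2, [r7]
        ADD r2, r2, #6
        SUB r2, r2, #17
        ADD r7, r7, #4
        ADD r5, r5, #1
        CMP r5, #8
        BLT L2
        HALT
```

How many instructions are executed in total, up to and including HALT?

25

after MOV r2, #10: r2=10
after MOV r5, #5: r5=5
after MOV r7, #0: r7=0
after LDR r2, [r7]: r2=M[0]=-7
after ADD r2, r2, #6: r2=(-7)+6=-1
after SUB r2, r2, #17: r2=(-1)-17=-18
after ADD r7, r7, #4: r7=0+4=4
after ADD r5, r5, #1: r5=5+1=6
CMP r5, #8  (cmp 6,8)
BLT L2: taken
after LDR r2, [r7]: r2=M[4]=29
after ADD r2, r2, #6: r2=29+6=35
after SUB r2, r2, #17: r2=35-17=18
after ADD r7, r7, #4: r7=4+4=8
after ADD r5, r5, #1: r5=6+1=7
CMP r5, #8  (cmp 7,8)
BLT L2: taken
after LDR r2, [r7]: r2=M[8]=27
after ADD r2, r2, #6: r2=27+6=33
after SUB r2, r2, #17: r2=33-17=16
after ADD r7, r7, #4: r7=8+4=12
after ADD r5, r5, #1: r5=7+1=8
CMP r5, #8  (cmp 8,8)
BLT L2: not taken
halt.
Total executed instructions: 25.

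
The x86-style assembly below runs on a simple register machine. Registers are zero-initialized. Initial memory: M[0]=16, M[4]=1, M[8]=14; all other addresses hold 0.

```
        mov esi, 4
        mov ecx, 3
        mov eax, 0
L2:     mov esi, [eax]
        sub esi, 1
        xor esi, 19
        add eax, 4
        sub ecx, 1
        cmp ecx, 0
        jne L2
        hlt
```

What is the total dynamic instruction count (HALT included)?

mov esi, 4 → esi=4
mov ecx, 3 → ecx=3
mov eax, 0 → eax=0
mov esi, [eax] → esi=M[0]=16
sub esi, 1 → esi=16-1=15
xor esi, 19 → esi=15^19=28
add eax, 4 → eax=0+4=4
sub ecx, 1 → ecx=3-1=2
cmp ecx, 0  (cmp 2,0)
jne L2: taken
mov esi, [eax] → esi=M[4]=1
sub esi, 1 → esi=1-1=0
xor esi, 19 → esi=0^19=19
add eax, 4 → eax=4+4=8
sub ecx, 1 → ecx=2-1=1
cmp ecx, 0  (cmp 1,0)
jne L2: taken
mov esi, [eax] → esi=M[8]=14
sub esi, 1 → esi=14-1=13
xor esi, 19 → esi=13^19=30
add eax, 4 → eax=8+4=12
sub ecx, 1 → ecx=1-1=0
cmp ecx, 0  (cmp 0,0)
jne L2: not taken
halt.
Total executed instructions: 25.

25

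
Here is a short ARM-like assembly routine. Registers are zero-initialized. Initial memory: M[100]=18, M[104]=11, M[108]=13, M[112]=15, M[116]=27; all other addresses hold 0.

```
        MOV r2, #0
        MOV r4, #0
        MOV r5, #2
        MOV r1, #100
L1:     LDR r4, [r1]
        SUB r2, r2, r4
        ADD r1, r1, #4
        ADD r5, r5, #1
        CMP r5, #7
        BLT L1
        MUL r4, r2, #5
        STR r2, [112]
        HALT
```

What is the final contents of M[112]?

-84

r2=0
r4=0
r5=2
r1=100
r4=M[100]=18
r2=0-18=-18
r1=100+4=104
r5=2+1=3
CMP r5, #7  (cmp 3,7)
BLT L1: taken
r4=M[104]=11
r2=(-18)-11=-29
r1=104+4=108
r5=3+1=4
CMP r5, #7  (cmp 4,7)
BLT L1: taken
r4=M[108]=13
r2=(-29)-13=-42
r1=108+4=112
r5=4+1=5
CMP r5, #7  (cmp 5,7)
BLT L1: taken
r4=M[112]=15
r2=(-42)-15=-57
r1=112+4=116
r5=5+1=6
CMP r5, #7  (cmp 6,7)
BLT L1: taken
r4=M[116]=27
r2=(-57)-27=-84
r1=116+4=120
r5=6+1=7
CMP r5, #7  (cmp 7,7)
BLT L1: not taken
r4=(-84)*5=-420
STR r2, [112] → M[112]=-84
halt.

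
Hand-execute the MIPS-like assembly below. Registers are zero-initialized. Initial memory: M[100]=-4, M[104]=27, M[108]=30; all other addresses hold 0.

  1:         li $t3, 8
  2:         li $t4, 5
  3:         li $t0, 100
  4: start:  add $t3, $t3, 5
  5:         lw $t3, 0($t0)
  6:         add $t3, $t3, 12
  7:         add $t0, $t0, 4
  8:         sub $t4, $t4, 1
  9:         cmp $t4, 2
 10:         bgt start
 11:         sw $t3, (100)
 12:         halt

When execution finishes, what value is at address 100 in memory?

$t3=8
$t4=5
$t0=100
$t3=8+5=13
$t3=M[100]=-4
$t3=(-4)+12=8
$t0=100+4=104
$t4=5-1=4
cmp $t4, 2  (cmp 4,2)
bgt start: taken
$t3=8+5=13
$t3=M[104]=27
$t3=27+12=39
$t0=104+4=108
$t4=4-1=3
cmp $t4, 2  (cmp 3,2)
bgt start: taken
$t3=39+5=44
$t3=M[108]=30
$t3=30+12=42
$t0=108+4=112
$t4=3-1=2
cmp $t4, 2  (cmp 2,2)
bgt start: not taken
sw $t3, (100) → M[100]=42
halt.

42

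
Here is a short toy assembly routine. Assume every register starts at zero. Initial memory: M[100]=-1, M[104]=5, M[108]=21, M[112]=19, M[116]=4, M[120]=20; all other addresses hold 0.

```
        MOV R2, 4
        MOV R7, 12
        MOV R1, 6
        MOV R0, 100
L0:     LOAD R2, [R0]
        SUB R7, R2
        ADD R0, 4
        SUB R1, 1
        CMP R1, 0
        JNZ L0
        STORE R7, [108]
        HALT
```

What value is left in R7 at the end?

R2=4
R7=12
R1=6
R0=100
R2=M[100]=-1
R7=12-(-1)=13
R0=100+4=104
R1=6-1=5
CMP R1, 0  (cmp 5,0)
JNZ L0: taken
R2=M[104]=5
R7=13-5=8
R0=104+4=108
R1=5-1=4
CMP R1, 0  (cmp 4,0)
JNZ L0: taken
R2=M[108]=21
R7=8-21=-13
R0=108+4=112
R1=4-1=3
CMP R1, 0  (cmp 3,0)
JNZ L0: taken
R2=M[112]=19
R7=(-13)-19=-32
R0=112+4=116
R1=3-1=2
CMP R1, 0  (cmp 2,0)
JNZ L0: taken
R2=M[116]=4
R7=(-32)-4=-36
R0=116+4=120
R1=2-1=1
CMP R1, 0  (cmp 1,0)
JNZ L0: taken
R2=M[120]=20
R7=(-36)-20=-56
R0=120+4=124
R1=1-1=0
CMP R1, 0  (cmp 0,0)
JNZ L0: not taken
STORE R7, [108] → M[108]=-56
halt.

-56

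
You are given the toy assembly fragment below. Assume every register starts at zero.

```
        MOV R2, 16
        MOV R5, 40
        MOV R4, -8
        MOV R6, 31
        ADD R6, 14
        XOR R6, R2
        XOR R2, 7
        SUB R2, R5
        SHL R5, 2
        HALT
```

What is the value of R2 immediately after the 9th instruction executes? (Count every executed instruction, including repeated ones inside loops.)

MOV R2, 16 → R2=16
MOV R5, 40 → R5=40
MOV R4, -8 → R4=-8
MOV R6, 31 → R6=31
ADD R6, 14 → R6=31+14=45
XOR R6, R2 → R6=45^16=61
XOR R2, 7 → R2=16^7=23
SUB R2, R5 → R2=23-40=-17
SHL R5, 2 → R5=40<<2=160
After step 9: R2 = -17.

-17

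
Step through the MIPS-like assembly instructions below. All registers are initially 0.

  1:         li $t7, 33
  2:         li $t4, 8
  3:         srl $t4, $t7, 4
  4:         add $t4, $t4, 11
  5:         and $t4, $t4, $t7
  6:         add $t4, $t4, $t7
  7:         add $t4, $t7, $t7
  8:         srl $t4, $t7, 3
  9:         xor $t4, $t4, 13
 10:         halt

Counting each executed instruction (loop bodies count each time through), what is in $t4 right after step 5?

1

$t7=33
$t4=8
$t4=33>>4=2
$t4=2+11=13
$t4=13&33=1
After step 5: $t4 = 1.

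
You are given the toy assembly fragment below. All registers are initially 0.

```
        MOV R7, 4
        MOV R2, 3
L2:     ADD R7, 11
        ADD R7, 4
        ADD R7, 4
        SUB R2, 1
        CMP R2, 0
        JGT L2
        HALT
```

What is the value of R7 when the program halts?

61

MOV R7, 4 → R7=4
MOV R2, 3 → R2=3
ADD R7, 11 → R7=4+11=15
ADD R7, 4 → R7=15+4=19
ADD R7, 4 → R7=19+4=23
SUB R2, 1 → R2=3-1=2
CMP R2, 0  (cmp 2,0)
JGT L2: taken
ADD R7, 11 → R7=23+11=34
ADD R7, 4 → R7=34+4=38
ADD R7, 4 → R7=38+4=42
SUB R2, 1 → R2=2-1=1
CMP R2, 0  (cmp 1,0)
JGT L2: taken
ADD R7, 11 → R7=42+11=53
ADD R7, 4 → R7=53+4=57
ADD R7, 4 → R7=57+4=61
SUB R2, 1 → R2=1-1=0
CMP R2, 0  (cmp 0,0)
JGT L2: not taken
halt.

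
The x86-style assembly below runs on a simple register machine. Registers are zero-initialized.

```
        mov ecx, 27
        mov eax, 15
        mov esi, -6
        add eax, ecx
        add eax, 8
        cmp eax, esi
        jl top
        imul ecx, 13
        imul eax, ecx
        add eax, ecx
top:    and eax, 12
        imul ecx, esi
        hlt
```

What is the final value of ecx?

ecx=27
eax=15
esi=-6
eax=15+27=42
eax=42+8=50
cmp eax, esi  (cmp 50,-6)
jl top: not taken
ecx=27*13=351
eax=50*351=17550
eax=17550+351=17901
eax=17901&12=12
ecx=351*(-6)=-2106
halt.

-2106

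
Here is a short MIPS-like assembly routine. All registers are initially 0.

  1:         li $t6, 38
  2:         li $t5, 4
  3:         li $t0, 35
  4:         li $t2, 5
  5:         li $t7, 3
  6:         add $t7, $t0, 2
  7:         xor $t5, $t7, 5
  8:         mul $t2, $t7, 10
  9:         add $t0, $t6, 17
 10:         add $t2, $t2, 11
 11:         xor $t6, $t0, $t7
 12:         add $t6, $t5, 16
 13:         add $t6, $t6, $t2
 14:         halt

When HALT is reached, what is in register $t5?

32

after li $t6, 38: $t6=38
after li $t5, 4: $t5=4
after li $t0, 35: $t0=35
after li $t2, 5: $t2=5
after li $t7, 3: $t7=3
after add $t7, $t0, 2: $t7=35+2=37
after xor $t5, $t7, 5: $t5=37^5=32
after mul $t2, $t7, 10: $t2=37*10=370
after add $t0, $t6, 17: $t0=38+17=55
after add $t2, $t2, 11: $t2=370+11=381
after xor $t6, $t0, $t7: $t6=55^37=18
after add $t6, $t5, 16: $t6=32+16=48
after add $t6, $t6, $t2: $t6=48+381=429
halt.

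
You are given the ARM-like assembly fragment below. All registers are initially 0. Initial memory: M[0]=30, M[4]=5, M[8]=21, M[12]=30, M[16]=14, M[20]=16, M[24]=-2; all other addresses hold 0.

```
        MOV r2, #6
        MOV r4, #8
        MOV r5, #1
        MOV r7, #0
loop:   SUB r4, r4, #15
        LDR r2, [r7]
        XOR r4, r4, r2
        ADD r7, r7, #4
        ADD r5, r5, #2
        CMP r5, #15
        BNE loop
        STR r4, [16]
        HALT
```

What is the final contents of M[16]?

97

r2=6
r4=8
r5=1
r7=0
r4=8-15=-7
r2=M[0]=30
r4=(-7)^30=-25
r7=0+4=4
r5=1+2=3
CMP r5, #15  (cmp 3,15)
BNE loop: taken
r4=(-25)-15=-40
r2=M[4]=5
r4=(-40)^5=-35
r7=4+4=8
r5=3+2=5
CMP r5, #15  (cmp 5,15)
BNE loop: taken
r4=(-35)-15=-50
r2=M[8]=21
r4=(-50)^21=-37
r7=8+4=12
r5=5+2=7
CMP r5, #15  (cmp 7,15)
BNE loop: taken
r4=(-37)-15=-52
r2=M[12]=30
r4=(-52)^30=-46
r7=12+4=16
r5=7+2=9
CMP r5, #15  (cmp 9,15)
BNE loop: taken
r4=(-46)-15=-61
r2=M[16]=14
r4=(-61)^14=-51
r7=16+4=20
r5=9+2=11
CMP r5, #15  (cmp 11,15)
BNE loop: taken
r4=(-51)-15=-66
r2=M[20]=16
r4=(-66)^16=-82
r7=20+4=24
r5=11+2=13
CMP r5, #15  (cmp 13,15)
BNE loop: taken
r4=(-82)-15=-97
r2=M[24]=-2
r4=(-97)^(-2)=97
r7=24+4=28
r5=13+2=15
CMP r5, #15  (cmp 15,15)
BNE loop: not taken
STR r4, [16] → M[16]=97
halt.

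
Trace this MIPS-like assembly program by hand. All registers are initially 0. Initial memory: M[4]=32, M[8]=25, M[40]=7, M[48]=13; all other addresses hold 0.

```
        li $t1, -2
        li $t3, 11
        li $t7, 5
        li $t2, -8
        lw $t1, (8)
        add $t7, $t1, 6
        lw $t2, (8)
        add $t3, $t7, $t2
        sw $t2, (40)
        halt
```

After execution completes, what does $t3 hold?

li $t1, -2 → $t1=-2
li $t3, 11 → $t3=11
li $t7, 5 → $t7=5
li $t2, -8 → $t2=-8
lw $t1, (8) → $t1=M[8]=25
add $t7, $t1, 6 → $t7=25+6=31
lw $t2, (8) → $t2=M[8]=25
add $t3, $t7, $t2 → $t3=31+25=56
sw $t2, (40) → M[40]=25
halt.

56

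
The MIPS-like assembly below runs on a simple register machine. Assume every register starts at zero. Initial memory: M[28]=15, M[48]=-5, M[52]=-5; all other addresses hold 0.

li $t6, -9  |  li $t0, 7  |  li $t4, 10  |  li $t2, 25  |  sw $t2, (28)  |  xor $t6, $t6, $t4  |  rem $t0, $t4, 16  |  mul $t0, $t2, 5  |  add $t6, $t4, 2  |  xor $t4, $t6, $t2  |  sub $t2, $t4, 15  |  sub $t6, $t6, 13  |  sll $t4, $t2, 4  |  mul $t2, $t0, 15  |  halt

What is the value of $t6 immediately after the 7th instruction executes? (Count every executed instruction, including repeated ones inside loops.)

$t6=-9
$t0=7
$t4=10
$t2=25
sw $t2, (28) → M[28]=25
$t6=(-9)^10=-3
$t0=10%16=10
After step 7: $t6 = -3.

-3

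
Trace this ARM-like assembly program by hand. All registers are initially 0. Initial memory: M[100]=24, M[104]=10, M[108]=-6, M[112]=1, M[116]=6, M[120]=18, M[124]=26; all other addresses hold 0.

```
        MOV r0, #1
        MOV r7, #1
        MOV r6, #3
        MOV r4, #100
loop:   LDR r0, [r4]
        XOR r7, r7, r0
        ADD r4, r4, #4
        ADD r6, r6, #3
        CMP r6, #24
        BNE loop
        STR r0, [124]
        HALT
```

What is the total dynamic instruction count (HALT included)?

after MOV r0, #1: r0=1
after MOV r7, #1: r7=1
after MOV r6, #3: r6=3
after MOV r4, #100: r4=100
after LDR r0, [r4]: r0=M[100]=24
after XOR r7, r7, r0: r7=1^24=25
after ADD r4, r4, #4: r4=100+4=104
after ADD r6, r6, #3: r6=3+3=6
CMP r6, #24  (cmp 6,24)
BNE loop: taken
after LDR r0, [r4]: r0=M[104]=10
after XOR r7, r7, r0: r7=25^10=19
after ADD r4, r4, #4: r4=104+4=108
after ADD r6, r6, #3: r6=6+3=9
CMP r6, #24  (cmp 9,24)
BNE loop: taken
after LDR r0, [r4]: r0=M[108]=-6
after XOR r7, r7, r0: r7=19^(-6)=-23
after ADD r4, r4, #4: r4=108+4=112
after ADD r6, r6, #3: r6=9+3=12
CMP r6, #24  (cmp 12,24)
BNE loop: taken
after LDR r0, [r4]: r0=M[112]=1
after XOR r7, r7, r0: r7=(-23)^1=-24
after ADD r4, r4, #4: r4=112+4=116
after ADD r6, r6, #3: r6=12+3=15
CMP r6, #24  (cmp 15,24)
BNE loop: taken
after LDR r0, [r4]: r0=M[116]=6
after XOR r7, r7, r0: r7=(-24)^6=-18
after ADD r4, r4, #4: r4=116+4=120
after ADD r6, r6, #3: r6=15+3=18
CMP r6, #24  (cmp 18,24)
BNE loop: taken
after LDR r0, [r4]: r0=M[120]=18
after XOR r7, r7, r0: r7=(-18)^18=-4
after ADD r4, r4, #4: r4=120+4=124
after ADD r6, r6, #3: r6=18+3=21
CMP r6, #24  (cmp 21,24)
BNE loop: taken
after LDR r0, [r4]: r0=M[124]=26
after XOR r7, r7, r0: r7=(-4)^26=-26
after ADD r4, r4, #4: r4=124+4=128
after ADD r6, r6, #3: r6=21+3=24
CMP r6, #24  (cmp 24,24)
BNE loop: not taken
STR r0, [124] → M[124]=26
halt.
Total executed instructions: 48.

48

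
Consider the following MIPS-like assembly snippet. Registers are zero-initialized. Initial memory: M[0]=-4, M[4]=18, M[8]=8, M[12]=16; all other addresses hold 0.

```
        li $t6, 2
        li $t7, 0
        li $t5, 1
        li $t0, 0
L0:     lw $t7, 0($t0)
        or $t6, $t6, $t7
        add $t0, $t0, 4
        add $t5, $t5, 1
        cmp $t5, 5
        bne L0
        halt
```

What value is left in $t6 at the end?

$t6=2
$t7=0
$t5=1
$t0=0
$t7=M[0]=-4
$t6=2|(-4)=-2
$t0=0+4=4
$t5=1+1=2
cmp $t5, 5  (cmp 2,5)
bne L0: taken
$t7=M[4]=18
$t6=(-2)|18=-2
$t0=4+4=8
$t5=2+1=3
cmp $t5, 5  (cmp 3,5)
bne L0: taken
$t7=M[8]=8
$t6=(-2)|8=-2
$t0=8+4=12
$t5=3+1=4
cmp $t5, 5  (cmp 4,5)
bne L0: taken
$t7=M[12]=16
$t6=(-2)|16=-2
$t0=12+4=16
$t5=4+1=5
cmp $t5, 5  (cmp 5,5)
bne L0: not taken
halt.

-2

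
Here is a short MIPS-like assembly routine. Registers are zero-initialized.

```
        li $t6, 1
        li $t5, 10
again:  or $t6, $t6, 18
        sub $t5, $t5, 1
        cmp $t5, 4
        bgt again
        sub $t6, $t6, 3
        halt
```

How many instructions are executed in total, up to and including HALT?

28

$t6=1
$t5=10
$t6=1|18=19
$t5=10-1=9
cmp $t5, 4  (cmp 9,4)
bgt again: taken
$t6=19|18=19
$t5=9-1=8
cmp $t5, 4  (cmp 8,4)
bgt again: taken
$t6=19|18=19
$t5=8-1=7
cmp $t5, 4  (cmp 7,4)
bgt again: taken
$t6=19|18=19
$t5=7-1=6
cmp $t5, 4  (cmp 6,4)
bgt again: taken
$t6=19|18=19
$t5=6-1=5
cmp $t5, 4  (cmp 5,4)
bgt again: taken
$t6=19|18=19
$t5=5-1=4
cmp $t5, 4  (cmp 4,4)
bgt again: not taken
$t6=19-3=16
halt.
Total executed instructions: 28.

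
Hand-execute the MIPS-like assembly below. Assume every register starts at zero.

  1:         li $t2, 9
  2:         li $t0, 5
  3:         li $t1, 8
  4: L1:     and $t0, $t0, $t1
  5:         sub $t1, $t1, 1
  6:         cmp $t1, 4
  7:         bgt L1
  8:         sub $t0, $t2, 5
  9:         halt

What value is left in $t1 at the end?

$t2=9
$t0=5
$t1=8
$t0=5&8=0
$t1=8-1=7
cmp $t1, 4  (cmp 7,4)
bgt L1: taken
$t0=0&7=0
$t1=7-1=6
cmp $t1, 4  (cmp 6,4)
bgt L1: taken
$t0=0&6=0
$t1=6-1=5
cmp $t1, 4  (cmp 5,4)
bgt L1: taken
$t0=0&5=0
$t1=5-1=4
cmp $t1, 4  (cmp 4,4)
bgt L1: not taken
$t0=9-5=4
halt.

4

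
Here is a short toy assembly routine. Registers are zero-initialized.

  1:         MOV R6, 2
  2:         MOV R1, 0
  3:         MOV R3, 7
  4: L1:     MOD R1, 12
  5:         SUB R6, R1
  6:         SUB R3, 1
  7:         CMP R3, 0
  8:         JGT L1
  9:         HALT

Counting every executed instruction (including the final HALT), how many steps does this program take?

after MOV R6, 2: R6=2
after MOV R1, 0: R1=0
after MOV R3, 7: R3=7
after MOD R1, 12: R1=0%12=0
after SUB R6, R1: R6=2-0=2
after SUB R3, 1: R3=7-1=6
CMP R3, 0  (cmp 6,0)
JGT L1: taken
after MOD R1, 12: R1=0%12=0
after SUB R6, R1: R6=2-0=2
after SUB R3, 1: R3=6-1=5
CMP R3, 0  (cmp 5,0)
JGT L1: taken
after MOD R1, 12: R1=0%12=0
after SUB R6, R1: R6=2-0=2
after SUB R3, 1: R3=5-1=4
CMP R3, 0  (cmp 4,0)
JGT L1: taken
after MOD R1, 12: R1=0%12=0
after SUB R6, R1: R6=2-0=2
after SUB R3, 1: R3=4-1=3
CMP R3, 0  (cmp 3,0)
JGT L1: taken
after MOD R1, 12: R1=0%12=0
after SUB R6, R1: R6=2-0=2
after SUB R3, 1: R3=3-1=2
CMP R3, 0  (cmp 2,0)
JGT L1: taken
after MOD R1, 12: R1=0%12=0
after SUB R6, R1: R6=2-0=2
after SUB R3, 1: R3=2-1=1
CMP R3, 0  (cmp 1,0)
JGT L1: taken
after MOD R1, 12: R1=0%12=0
after SUB R6, R1: R6=2-0=2
after SUB R3, 1: R3=1-1=0
CMP R3, 0  (cmp 0,0)
JGT L1: not taken
halt.
Total executed instructions: 39.

39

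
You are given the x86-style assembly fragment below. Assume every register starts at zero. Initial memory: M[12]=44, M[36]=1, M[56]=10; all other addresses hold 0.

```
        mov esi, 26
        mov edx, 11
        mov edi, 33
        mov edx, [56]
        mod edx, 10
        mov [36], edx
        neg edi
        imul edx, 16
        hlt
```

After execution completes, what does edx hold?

esi=26
edx=11
edi=33
edx=M[56]=10
edx=10%10=0
mov [36], edx → M[36]=0
edi=-(33)=-33
edx=0*16=0
halt.

0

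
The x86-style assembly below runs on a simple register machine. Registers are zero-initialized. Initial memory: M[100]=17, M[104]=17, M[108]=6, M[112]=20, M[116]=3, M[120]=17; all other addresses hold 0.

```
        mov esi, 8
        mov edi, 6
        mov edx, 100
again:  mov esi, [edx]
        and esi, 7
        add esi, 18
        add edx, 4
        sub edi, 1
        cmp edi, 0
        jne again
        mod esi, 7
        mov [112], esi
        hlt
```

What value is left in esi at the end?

esi=8
edi=6
edx=100
esi=M[100]=17
esi=17&7=1
esi=1+18=19
edx=100+4=104
edi=6-1=5
cmp edi, 0  (cmp 5,0)
jne again: taken
esi=M[104]=17
esi=17&7=1
esi=1+18=19
edx=104+4=108
edi=5-1=4
cmp edi, 0  (cmp 4,0)
jne again: taken
esi=M[108]=6
esi=6&7=6
esi=6+18=24
edx=108+4=112
edi=4-1=3
cmp edi, 0  (cmp 3,0)
jne again: taken
esi=M[112]=20
esi=20&7=4
esi=4+18=22
edx=112+4=116
edi=3-1=2
cmp edi, 0  (cmp 2,0)
jne again: taken
esi=M[116]=3
esi=3&7=3
esi=3+18=21
edx=116+4=120
edi=2-1=1
cmp edi, 0  (cmp 1,0)
jne again: taken
esi=M[120]=17
esi=17&7=1
esi=1+18=19
edx=120+4=124
edi=1-1=0
cmp edi, 0  (cmp 0,0)
jne again: not taken
esi=19%7=5
mov [112], esi → M[112]=5
halt.

5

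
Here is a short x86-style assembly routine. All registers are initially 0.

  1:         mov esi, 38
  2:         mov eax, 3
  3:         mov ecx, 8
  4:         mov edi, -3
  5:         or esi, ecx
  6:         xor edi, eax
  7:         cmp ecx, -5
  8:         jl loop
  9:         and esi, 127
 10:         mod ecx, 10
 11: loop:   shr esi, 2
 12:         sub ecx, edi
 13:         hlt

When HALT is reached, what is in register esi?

mov esi, 38 → esi=38
mov eax, 3 → eax=3
mov ecx, 8 → ecx=8
mov edi, -3 → edi=-3
or esi, ecx → esi=38|8=46
xor edi, eax → edi=(-3)^3=-2
cmp ecx, -5  (cmp 8,-5)
jl loop: not taken
and esi, 127 → esi=46&127=46
mod ecx, 10 → ecx=8%10=8
shr esi, 2 → esi=46>>2=11
sub ecx, edi → ecx=8-(-2)=10
halt.

11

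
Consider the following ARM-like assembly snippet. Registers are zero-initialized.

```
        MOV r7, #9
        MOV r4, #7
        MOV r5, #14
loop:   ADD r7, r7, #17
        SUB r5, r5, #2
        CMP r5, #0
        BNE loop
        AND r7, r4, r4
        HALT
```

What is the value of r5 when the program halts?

0

after MOV r7, #9: r7=9
after MOV r4, #7: r4=7
after MOV r5, #14: r5=14
after ADD r7, r7, #17: r7=9+17=26
after SUB r5, r5, #2: r5=14-2=12
CMP r5, #0  (cmp 12,0)
BNE loop: taken
after ADD r7, r7, #17: r7=26+17=43
after SUB r5, r5, #2: r5=12-2=10
CMP r5, #0  (cmp 10,0)
BNE loop: taken
after ADD r7, r7, #17: r7=43+17=60
after SUB r5, r5, #2: r5=10-2=8
CMP r5, #0  (cmp 8,0)
BNE loop: taken
after ADD r7, r7, #17: r7=60+17=77
after SUB r5, r5, #2: r5=8-2=6
CMP r5, #0  (cmp 6,0)
BNE loop: taken
after ADD r7, r7, #17: r7=77+17=94
after SUB r5, r5, #2: r5=6-2=4
CMP r5, #0  (cmp 4,0)
BNE loop: taken
after ADD r7, r7, #17: r7=94+17=111
after SUB r5, r5, #2: r5=4-2=2
CMP r5, #0  (cmp 2,0)
BNE loop: taken
after ADD r7, r7, #17: r7=111+17=128
after SUB r5, r5, #2: r5=2-2=0
CMP r5, #0  (cmp 0,0)
BNE loop: not taken
after AND r7, r4, r4: r7=7&7=7
halt.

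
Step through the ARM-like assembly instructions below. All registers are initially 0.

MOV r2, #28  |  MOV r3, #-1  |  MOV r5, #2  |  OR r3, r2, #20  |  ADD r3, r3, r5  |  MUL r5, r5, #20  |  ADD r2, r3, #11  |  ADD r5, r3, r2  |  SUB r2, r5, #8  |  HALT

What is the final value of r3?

30

MOV r2, #28 → r2=28
MOV r3, #-1 → r3=-1
MOV r5, #2 → r5=2
OR r3, r2, #20 → r3=28|20=28
ADD r3, r3, r5 → r3=28+2=30
MUL r5, r5, #20 → r5=2*20=40
ADD r2, r3, #11 → r2=30+11=41
ADD r5, r3, r2 → r5=30+41=71
SUB r2, r5, #8 → r2=71-8=63
halt.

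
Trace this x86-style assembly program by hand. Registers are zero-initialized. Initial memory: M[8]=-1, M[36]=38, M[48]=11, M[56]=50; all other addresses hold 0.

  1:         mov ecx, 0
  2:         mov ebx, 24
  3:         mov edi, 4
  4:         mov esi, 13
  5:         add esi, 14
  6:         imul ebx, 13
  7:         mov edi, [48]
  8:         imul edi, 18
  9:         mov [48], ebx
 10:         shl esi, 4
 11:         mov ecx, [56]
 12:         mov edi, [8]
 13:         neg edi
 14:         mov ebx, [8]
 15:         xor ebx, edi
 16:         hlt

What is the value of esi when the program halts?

ecx=0
ebx=24
edi=4
esi=13
esi=13+14=27
ebx=24*13=312
edi=M[48]=11
edi=11*18=198
mov [48], ebx → M[48]=312
esi=27<<4=432
ecx=M[56]=50
edi=M[8]=-1
edi=-(-1)=1
ebx=M[8]=-1
ebx=(-1)^1=-2
halt.

432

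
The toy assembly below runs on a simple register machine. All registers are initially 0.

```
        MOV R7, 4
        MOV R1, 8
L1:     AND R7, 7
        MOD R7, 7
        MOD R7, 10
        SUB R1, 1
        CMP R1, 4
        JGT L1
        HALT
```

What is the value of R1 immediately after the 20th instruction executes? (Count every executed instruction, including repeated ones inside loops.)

after MOV R7, 4: R7=4
after MOV R1, 8: R1=8
after AND R7, 7: R7=4&7=4
after MOD R7, 7: R7=4%7=4
after MOD R7, 10: R7=4%10=4
after SUB R1, 1: R1=8-1=7
CMP R1, 4  (cmp 7,4)
JGT L1: taken
after AND R7, 7: R7=4&7=4
after MOD R7, 7: R7=4%7=4
after MOD R7, 10: R7=4%10=4
after SUB R1, 1: R1=7-1=6
CMP R1, 4  (cmp 6,4)
JGT L1: taken
after AND R7, 7: R7=4&7=4
after MOD R7, 7: R7=4%7=4
after MOD R7, 10: R7=4%10=4
after SUB R1, 1: R1=6-1=5
CMP R1, 4  (cmp 5,4)
JGT L1: taken
After step 20: R1 = 5.

5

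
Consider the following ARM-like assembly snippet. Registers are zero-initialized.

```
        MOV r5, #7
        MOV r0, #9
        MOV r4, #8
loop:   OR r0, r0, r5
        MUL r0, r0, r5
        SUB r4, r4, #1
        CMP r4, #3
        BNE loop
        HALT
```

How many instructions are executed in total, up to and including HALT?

after MOV r5, #7: r5=7
after MOV r0, #9: r0=9
after MOV r4, #8: r4=8
after OR r0, r0, r5: r0=9|7=15
after MUL r0, r0, r5: r0=15*7=105
after SUB r4, r4, #1: r4=8-1=7
CMP r4, #3  (cmp 7,3)
BNE loop: taken
after OR r0, r0, r5: r0=105|7=111
after MUL r0, r0, r5: r0=111*7=777
after SUB r4, r4, #1: r4=7-1=6
CMP r4, #3  (cmp 6,3)
BNE loop: taken
after OR r0, r0, r5: r0=777|7=783
after MUL r0, r0, r5: r0=783*7=5481
after SUB r4, r4, #1: r4=6-1=5
CMP r4, #3  (cmp 5,3)
BNE loop: taken
after OR r0, r0, r5: r0=5481|7=5487
after MUL r0, r0, r5: r0=5487*7=38409
after SUB r4, r4, #1: r4=5-1=4
CMP r4, #3  (cmp 4,3)
BNE loop: taken
after OR r0, r0, r5: r0=38409|7=38415
after MUL r0, r0, r5: r0=38415*7=268905
after SUB r4, r4, #1: r4=4-1=3
CMP r4, #3  (cmp 3,3)
BNE loop: not taken
halt.
Total executed instructions: 29.

29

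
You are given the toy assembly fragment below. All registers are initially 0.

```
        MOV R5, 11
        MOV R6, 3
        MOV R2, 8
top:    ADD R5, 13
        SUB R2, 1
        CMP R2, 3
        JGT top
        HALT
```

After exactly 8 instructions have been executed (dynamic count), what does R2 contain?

7

after MOV R5, 11: R5=11
after MOV R6, 3: R6=3
after MOV R2, 8: R2=8
after ADD R5, 13: R5=11+13=24
after SUB R2, 1: R2=8-1=7
CMP R2, 3  (cmp 7,3)
JGT top: taken
after ADD R5, 13: R5=24+13=37
After step 8: R2 = 7.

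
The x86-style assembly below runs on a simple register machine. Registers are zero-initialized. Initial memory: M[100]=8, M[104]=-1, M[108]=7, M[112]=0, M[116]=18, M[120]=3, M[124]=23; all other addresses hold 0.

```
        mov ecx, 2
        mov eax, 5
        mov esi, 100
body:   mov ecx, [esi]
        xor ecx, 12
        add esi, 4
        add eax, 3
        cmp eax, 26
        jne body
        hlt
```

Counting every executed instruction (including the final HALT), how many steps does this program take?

46

mov ecx, 2 → ecx=2
mov eax, 5 → eax=5
mov esi, 100 → esi=100
mov ecx, [esi] → ecx=M[100]=8
xor ecx, 12 → ecx=8^12=4
add esi, 4 → esi=100+4=104
add eax, 3 → eax=5+3=8
cmp eax, 26  (cmp 8,26)
jne body: taken
mov ecx, [esi] → ecx=M[104]=-1
xor ecx, 12 → ecx=(-1)^12=-13
add esi, 4 → esi=104+4=108
add eax, 3 → eax=8+3=11
cmp eax, 26  (cmp 11,26)
jne body: taken
mov ecx, [esi] → ecx=M[108]=7
xor ecx, 12 → ecx=7^12=11
add esi, 4 → esi=108+4=112
add eax, 3 → eax=11+3=14
cmp eax, 26  (cmp 14,26)
jne body: taken
mov ecx, [esi] → ecx=M[112]=0
xor ecx, 12 → ecx=0^12=12
add esi, 4 → esi=112+4=116
add eax, 3 → eax=14+3=17
cmp eax, 26  (cmp 17,26)
jne body: taken
mov ecx, [esi] → ecx=M[116]=18
xor ecx, 12 → ecx=18^12=30
add esi, 4 → esi=116+4=120
add eax, 3 → eax=17+3=20
cmp eax, 26  (cmp 20,26)
jne body: taken
mov ecx, [esi] → ecx=M[120]=3
xor ecx, 12 → ecx=3^12=15
add esi, 4 → esi=120+4=124
add eax, 3 → eax=20+3=23
cmp eax, 26  (cmp 23,26)
jne body: taken
mov ecx, [esi] → ecx=M[124]=23
xor ecx, 12 → ecx=23^12=27
add esi, 4 → esi=124+4=128
add eax, 3 → eax=23+3=26
cmp eax, 26  (cmp 26,26)
jne body: not taken
halt.
Total executed instructions: 46.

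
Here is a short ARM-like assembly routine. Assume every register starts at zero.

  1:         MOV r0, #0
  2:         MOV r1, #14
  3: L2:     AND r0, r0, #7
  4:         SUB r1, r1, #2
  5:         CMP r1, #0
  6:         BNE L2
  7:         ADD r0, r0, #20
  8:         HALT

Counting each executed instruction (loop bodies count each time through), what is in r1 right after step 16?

after MOV r0, #0: r0=0
after MOV r1, #14: r1=14
after AND r0, r0, #7: r0=0&7=0
after SUB r1, r1, #2: r1=14-2=12
CMP r1, #0  (cmp 12,0)
BNE L2: taken
after AND r0, r0, #7: r0=0&7=0
after SUB r1, r1, #2: r1=12-2=10
CMP r1, #0  (cmp 10,0)
BNE L2: taken
after AND r0, r0, #7: r0=0&7=0
after SUB r1, r1, #2: r1=10-2=8
CMP r1, #0  (cmp 8,0)
BNE L2: taken
after AND r0, r0, #7: r0=0&7=0
after SUB r1, r1, #2: r1=8-2=6
After step 16: r1 = 6.

6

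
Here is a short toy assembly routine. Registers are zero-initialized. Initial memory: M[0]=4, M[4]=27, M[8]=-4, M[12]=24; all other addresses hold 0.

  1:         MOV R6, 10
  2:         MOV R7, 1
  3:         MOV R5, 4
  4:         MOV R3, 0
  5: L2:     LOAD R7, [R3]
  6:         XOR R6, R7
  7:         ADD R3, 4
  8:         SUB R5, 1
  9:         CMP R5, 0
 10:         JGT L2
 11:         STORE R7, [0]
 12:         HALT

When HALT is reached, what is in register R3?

16

MOV R6, 10 → R6=10
MOV R7, 1 → R7=1
MOV R5, 4 → R5=4
MOV R3, 0 → R3=0
LOAD R7, [R3] → R7=M[0]=4
XOR R6, R7 → R6=10^4=14
ADD R3, 4 → R3=0+4=4
SUB R5, 1 → R5=4-1=3
CMP R5, 0  (cmp 3,0)
JGT L2: taken
LOAD R7, [R3] → R7=M[4]=27
XOR R6, R7 → R6=14^27=21
ADD R3, 4 → R3=4+4=8
SUB R5, 1 → R5=3-1=2
CMP R5, 0  (cmp 2,0)
JGT L2: taken
LOAD R7, [R3] → R7=M[8]=-4
XOR R6, R7 → R6=21^(-4)=-23
ADD R3, 4 → R3=8+4=12
SUB R5, 1 → R5=2-1=1
CMP R5, 0  (cmp 1,0)
JGT L2: taken
LOAD R7, [R3] → R7=M[12]=24
XOR R6, R7 → R6=(-23)^24=-15
ADD R3, 4 → R3=12+4=16
SUB R5, 1 → R5=1-1=0
CMP R5, 0  (cmp 0,0)
JGT L2: not taken
STORE R7, [0] → M[0]=24
halt.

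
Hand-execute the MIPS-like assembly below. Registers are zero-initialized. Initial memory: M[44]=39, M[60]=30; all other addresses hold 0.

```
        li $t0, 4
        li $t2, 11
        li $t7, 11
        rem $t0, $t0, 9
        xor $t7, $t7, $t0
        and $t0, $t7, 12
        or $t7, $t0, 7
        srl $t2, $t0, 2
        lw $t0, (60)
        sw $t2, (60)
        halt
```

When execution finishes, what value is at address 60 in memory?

3

li $t0, 4 → $t0=4
li $t2, 11 → $t2=11
li $t7, 11 → $t7=11
rem $t0, $t0, 9 → $t0=4%9=4
xor $t7, $t7, $t0 → $t7=11^4=15
and $t0, $t7, 12 → $t0=15&12=12
or $t7, $t0, 7 → $t7=12|7=15
srl $t2, $t0, 2 → $t2=12>>2=3
lw $t0, (60) → $t0=M[60]=30
sw $t2, (60) → M[60]=3
halt.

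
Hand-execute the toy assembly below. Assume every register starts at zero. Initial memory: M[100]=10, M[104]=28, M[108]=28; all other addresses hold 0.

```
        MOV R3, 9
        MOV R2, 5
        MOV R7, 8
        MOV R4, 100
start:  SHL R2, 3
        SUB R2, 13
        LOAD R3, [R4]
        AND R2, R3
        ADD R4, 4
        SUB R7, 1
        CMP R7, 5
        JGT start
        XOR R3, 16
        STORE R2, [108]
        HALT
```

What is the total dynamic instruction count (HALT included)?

31

R3=9
R2=5
R7=8
R4=100
R2=5<<3=40
R2=40-13=27
R3=M[100]=10
R2=27&10=10
R4=100+4=104
R7=8-1=7
CMP R7, 5  (cmp 7,5)
JGT start: taken
R2=10<<3=80
R2=80-13=67
R3=M[104]=28
R2=67&28=0
R4=104+4=108
R7=7-1=6
CMP R7, 5  (cmp 6,5)
JGT start: taken
R2=0<<3=0
R2=0-13=-13
R3=M[108]=28
R2=(-13)&28=16
R4=108+4=112
R7=6-1=5
CMP R7, 5  (cmp 5,5)
JGT start: not taken
R3=28^16=12
STORE R2, [108] → M[108]=16
halt.
Total executed instructions: 31.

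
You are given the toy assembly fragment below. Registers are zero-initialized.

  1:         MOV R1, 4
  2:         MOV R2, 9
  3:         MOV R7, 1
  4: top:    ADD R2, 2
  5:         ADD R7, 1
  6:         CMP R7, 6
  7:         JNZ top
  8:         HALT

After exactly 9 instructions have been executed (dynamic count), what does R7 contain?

R1=4
R2=9
R7=1
R2=9+2=11
R7=1+1=2
CMP R7, 6  (cmp 2,6)
JNZ top: taken
R2=11+2=13
R7=2+1=3
After step 9: R7 = 3.

3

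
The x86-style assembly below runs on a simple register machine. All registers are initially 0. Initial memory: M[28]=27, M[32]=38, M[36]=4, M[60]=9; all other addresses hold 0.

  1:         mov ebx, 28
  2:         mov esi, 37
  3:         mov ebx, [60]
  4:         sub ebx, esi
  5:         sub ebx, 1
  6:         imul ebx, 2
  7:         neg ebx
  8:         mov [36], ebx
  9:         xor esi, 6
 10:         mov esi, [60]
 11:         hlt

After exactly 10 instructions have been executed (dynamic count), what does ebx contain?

mov ebx, 28 → ebx=28
mov esi, 37 → esi=37
mov ebx, [60] → ebx=M[60]=9
sub ebx, esi → ebx=9-37=-28
sub ebx, 1 → ebx=(-28)-1=-29
imul ebx, 2 → ebx=(-29)*2=-58
neg ebx → ebx=-(-58)=58
mov [36], ebx → M[36]=58
xor esi, 6 → esi=37^6=35
mov esi, [60] → esi=M[60]=9
After step 10: ebx = 58.

58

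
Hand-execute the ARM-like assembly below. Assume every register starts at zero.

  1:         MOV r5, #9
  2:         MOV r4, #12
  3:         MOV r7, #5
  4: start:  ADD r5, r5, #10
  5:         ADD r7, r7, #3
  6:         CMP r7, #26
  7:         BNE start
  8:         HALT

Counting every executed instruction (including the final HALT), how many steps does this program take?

after MOV r5, #9: r5=9
after MOV r4, #12: r4=12
after MOV r7, #5: r7=5
after ADD r5, r5, #10: r5=9+10=19
after ADD r7, r7, #3: r7=5+3=8
CMP r7, #26  (cmp 8,26)
BNE start: taken
after ADD r5, r5, #10: r5=19+10=29
after ADD r7, r7, #3: r7=8+3=11
CMP r7, #26  (cmp 11,26)
BNE start: taken
after ADD r5, r5, #10: r5=29+10=39
after ADD r7, r7, #3: r7=11+3=14
CMP r7, #26  (cmp 14,26)
BNE start: taken
after ADD r5, r5, #10: r5=39+10=49
after ADD r7, r7, #3: r7=14+3=17
CMP r7, #26  (cmp 17,26)
BNE start: taken
after ADD r5, r5, #10: r5=49+10=59
after ADD r7, r7, #3: r7=17+3=20
CMP r7, #26  (cmp 20,26)
BNE start: taken
after ADD r5, r5, #10: r5=59+10=69
after ADD r7, r7, #3: r7=20+3=23
CMP r7, #26  (cmp 23,26)
BNE start: taken
after ADD r5, r5, #10: r5=69+10=79
after ADD r7, r7, #3: r7=23+3=26
CMP r7, #26  (cmp 26,26)
BNE start: not taken
halt.
Total executed instructions: 32.

32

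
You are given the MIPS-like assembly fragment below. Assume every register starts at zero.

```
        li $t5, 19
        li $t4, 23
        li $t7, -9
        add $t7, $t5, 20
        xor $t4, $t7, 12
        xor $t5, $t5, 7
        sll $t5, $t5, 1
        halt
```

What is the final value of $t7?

after li $t5, 19: $t5=19
after li $t4, 23: $t4=23
after li $t7, -9: $t7=-9
after add $t7, $t5, 20: $t7=19+20=39
after xor $t4, $t7, 12: $t4=39^12=43
after xor $t5, $t5, 7: $t5=19^7=20
after sll $t5, $t5, 1: $t5=20<<1=40
halt.

39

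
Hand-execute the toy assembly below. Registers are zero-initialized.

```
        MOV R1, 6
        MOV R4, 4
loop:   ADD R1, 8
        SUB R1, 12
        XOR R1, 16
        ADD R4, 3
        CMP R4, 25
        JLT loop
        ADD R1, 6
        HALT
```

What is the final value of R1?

MOV R1, 6 → R1=6
MOV R4, 4 → R4=4
ADD R1, 8 → R1=6+8=14
SUB R1, 12 → R1=14-12=2
XOR R1, 16 → R1=2^16=18
ADD R4, 3 → R4=4+3=7
CMP R4, 25  (cmp 7,25)
JLT loop: taken
ADD R1, 8 → R1=18+8=26
SUB R1, 12 → R1=26-12=14
XOR R1, 16 → R1=14^16=30
ADD R4, 3 → R4=7+3=10
CMP R4, 25  (cmp 10,25)
JLT loop: taken
ADD R1, 8 → R1=30+8=38
SUB R1, 12 → R1=38-12=26
XOR R1, 16 → R1=26^16=10
ADD R4, 3 → R4=10+3=13
CMP R4, 25  (cmp 13,25)
JLT loop: taken
ADD R1, 8 → R1=10+8=18
SUB R1, 12 → R1=18-12=6
XOR R1, 16 → R1=6^16=22
ADD R4, 3 → R4=13+3=16
CMP R4, 25  (cmp 16,25)
JLT loop: taken
ADD R1, 8 → R1=22+8=30
SUB R1, 12 → R1=30-12=18
XOR R1, 16 → R1=18^16=2
ADD R4, 3 → R4=16+3=19
CMP R4, 25  (cmp 19,25)
JLT loop: taken
ADD R1, 8 → R1=2+8=10
SUB R1, 12 → R1=10-12=-2
XOR R1, 16 → R1=(-2)^16=-18
ADD R4, 3 → R4=19+3=22
CMP R4, 25  (cmp 22,25)
JLT loop: taken
ADD R1, 8 → R1=(-18)+8=-10
SUB R1, 12 → R1=(-10)-12=-22
XOR R1, 16 → R1=(-22)^16=-6
ADD R4, 3 → R4=22+3=25
CMP R4, 25  (cmp 25,25)
JLT loop: not taken
ADD R1, 6 → R1=(-6)+6=0
halt.

0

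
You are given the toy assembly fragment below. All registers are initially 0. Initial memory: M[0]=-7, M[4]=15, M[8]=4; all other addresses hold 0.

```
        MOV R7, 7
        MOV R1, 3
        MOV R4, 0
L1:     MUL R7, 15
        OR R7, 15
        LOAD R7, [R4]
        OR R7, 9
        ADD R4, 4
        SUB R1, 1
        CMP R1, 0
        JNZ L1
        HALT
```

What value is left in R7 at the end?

R7=7
R1=3
R4=0
R7=7*15=105
R7=105|15=111
R7=M[0]=-7
R7=(-7)|9=-7
R4=0+4=4
R1=3-1=2
CMP R1, 0  (cmp 2,0)
JNZ L1: taken
R7=(-7)*15=-105
R7=(-105)|15=-97
R7=M[4]=15
R7=15|9=15
R4=4+4=8
R1=2-1=1
CMP R1, 0  (cmp 1,0)
JNZ L1: taken
R7=15*15=225
R7=225|15=239
R7=M[8]=4
R7=4|9=13
R4=8+4=12
R1=1-1=0
CMP R1, 0  (cmp 0,0)
JNZ L1: not taken
halt.

13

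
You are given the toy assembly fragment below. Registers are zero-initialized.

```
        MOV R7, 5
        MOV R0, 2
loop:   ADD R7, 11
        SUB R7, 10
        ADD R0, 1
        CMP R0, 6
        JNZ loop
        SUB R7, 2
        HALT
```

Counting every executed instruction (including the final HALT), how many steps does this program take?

after MOV R7, 5: R7=5
after MOV R0, 2: R0=2
after ADD R7, 11: R7=5+11=16
after SUB R7, 10: R7=16-10=6
after ADD R0, 1: R0=2+1=3
CMP R0, 6  (cmp 3,6)
JNZ loop: taken
after ADD R7, 11: R7=6+11=17
after SUB R7, 10: R7=17-10=7
after ADD R0, 1: R0=3+1=4
CMP R0, 6  (cmp 4,6)
JNZ loop: taken
after ADD R7, 11: R7=7+11=18
after SUB R7, 10: R7=18-10=8
after ADD R0, 1: R0=4+1=5
CMP R0, 6  (cmp 5,6)
JNZ loop: taken
after ADD R7, 11: R7=8+11=19
after SUB R7, 10: R7=19-10=9
after ADD R0, 1: R0=5+1=6
CMP R0, 6  (cmp 6,6)
JNZ loop: not taken
after SUB R7, 2: R7=9-2=7
halt.
Total executed instructions: 24.

24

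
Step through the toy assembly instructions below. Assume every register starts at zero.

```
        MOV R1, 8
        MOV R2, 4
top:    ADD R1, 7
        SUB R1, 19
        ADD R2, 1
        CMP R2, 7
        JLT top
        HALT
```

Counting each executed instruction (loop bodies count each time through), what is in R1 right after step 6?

-4

after MOV R1, 8: R1=8
after MOV R2, 4: R2=4
after ADD R1, 7: R1=8+7=15
after SUB R1, 19: R1=15-19=-4
after ADD R2, 1: R2=4+1=5
CMP R2, 7  (cmp 5,7)
After step 6: R1 = -4.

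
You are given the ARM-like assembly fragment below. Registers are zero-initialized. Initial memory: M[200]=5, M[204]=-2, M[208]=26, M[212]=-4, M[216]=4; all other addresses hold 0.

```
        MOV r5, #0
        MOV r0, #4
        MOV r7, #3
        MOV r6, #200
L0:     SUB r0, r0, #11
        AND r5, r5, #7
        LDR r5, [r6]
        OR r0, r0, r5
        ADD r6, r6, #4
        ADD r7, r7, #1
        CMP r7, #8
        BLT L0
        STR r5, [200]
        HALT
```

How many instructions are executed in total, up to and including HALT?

46

MOV r5, #0 → r5=0
MOV r0, #4 → r0=4
MOV r7, #3 → r7=3
MOV r6, #200 → r6=200
SUB r0, r0, #11 → r0=4-11=-7
AND r5, r5, #7 → r5=0&7=0
LDR r5, [r6] → r5=M[200]=5
OR r0, r0, r5 → r0=(-7)|5=-3
ADD r6, r6, #4 → r6=200+4=204
ADD r7, r7, #1 → r7=3+1=4
CMP r7, #8  (cmp 4,8)
BLT L0: taken
SUB r0, r0, #11 → r0=(-3)-11=-14
AND r5, r5, #7 → r5=5&7=5
LDR r5, [r6] → r5=M[204]=-2
OR r0, r0, r5 → r0=(-14)|(-2)=-2
ADD r6, r6, #4 → r6=204+4=208
ADD r7, r7, #1 → r7=4+1=5
CMP r7, #8  (cmp 5,8)
BLT L0: taken
SUB r0, r0, #11 → r0=(-2)-11=-13
AND r5, r5, #7 → r5=(-2)&7=6
LDR r5, [r6] → r5=M[208]=26
OR r0, r0, r5 → r0=(-13)|26=-5
ADD r6, r6, #4 → r6=208+4=212
ADD r7, r7, #1 → r7=5+1=6
CMP r7, #8  (cmp 6,8)
BLT L0: taken
SUB r0, r0, #11 → r0=(-5)-11=-16
AND r5, r5, #7 → r5=26&7=2
LDR r5, [r6] → r5=M[212]=-4
OR r0, r0, r5 → r0=(-16)|(-4)=-4
ADD r6, r6, #4 → r6=212+4=216
ADD r7, r7, #1 → r7=6+1=7
CMP r7, #8  (cmp 7,8)
BLT L0: taken
SUB r0, r0, #11 → r0=(-4)-11=-15
AND r5, r5, #7 → r5=(-4)&7=4
LDR r5, [r6] → r5=M[216]=4
OR r0, r0, r5 → r0=(-15)|4=-11
ADD r6, r6, #4 → r6=216+4=220
ADD r7, r7, #1 → r7=7+1=8
CMP r7, #8  (cmp 8,8)
BLT L0: not taken
STR r5, [200] → M[200]=4
halt.
Total executed instructions: 46.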